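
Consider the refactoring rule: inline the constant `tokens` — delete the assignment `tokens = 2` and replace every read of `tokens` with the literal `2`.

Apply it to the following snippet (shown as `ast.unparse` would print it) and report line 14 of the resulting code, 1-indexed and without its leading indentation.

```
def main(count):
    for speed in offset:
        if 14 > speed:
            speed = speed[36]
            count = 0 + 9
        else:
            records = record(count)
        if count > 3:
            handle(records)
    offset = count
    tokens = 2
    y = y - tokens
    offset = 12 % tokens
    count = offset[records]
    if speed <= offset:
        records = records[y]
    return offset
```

Transformed code:
def main(count):
    for speed in offset:
        if 14 > speed:
            speed = speed[36]
            count = 0 + 9
        else:
            records = record(count)
        if count > 3:
            handle(records)
    offset = count
    y = y - 2
    offset = 12 % 2
    count = offset[records]
    if speed <= offset:
        records = records[y]
    return offset

if speed <= offset:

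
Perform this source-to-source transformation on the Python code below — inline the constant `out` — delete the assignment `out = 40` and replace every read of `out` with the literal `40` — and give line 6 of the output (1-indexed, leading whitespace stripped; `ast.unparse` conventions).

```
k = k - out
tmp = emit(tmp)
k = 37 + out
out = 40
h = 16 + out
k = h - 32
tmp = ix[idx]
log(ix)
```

tmp = ix[idx]

Transformed code:
k = k - 40
tmp = emit(tmp)
k = 37 + 40
h = 16 + 40
k = h - 32
tmp = ix[idx]
log(ix)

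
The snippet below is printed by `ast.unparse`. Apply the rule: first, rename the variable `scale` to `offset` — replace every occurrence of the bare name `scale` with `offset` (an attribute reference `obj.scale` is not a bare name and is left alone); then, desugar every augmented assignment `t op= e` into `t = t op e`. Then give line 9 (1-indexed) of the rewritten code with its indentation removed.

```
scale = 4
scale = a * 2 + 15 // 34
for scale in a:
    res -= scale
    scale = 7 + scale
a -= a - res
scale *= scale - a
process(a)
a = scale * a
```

Transformed code:
offset = 4
offset = a * 2 + 15 // 34
for offset in a:
    res = res - offset
    offset = 7 + offset
a = a - (a - res)
offset = offset * (offset - a)
process(a)
a = offset * a

a = offset * a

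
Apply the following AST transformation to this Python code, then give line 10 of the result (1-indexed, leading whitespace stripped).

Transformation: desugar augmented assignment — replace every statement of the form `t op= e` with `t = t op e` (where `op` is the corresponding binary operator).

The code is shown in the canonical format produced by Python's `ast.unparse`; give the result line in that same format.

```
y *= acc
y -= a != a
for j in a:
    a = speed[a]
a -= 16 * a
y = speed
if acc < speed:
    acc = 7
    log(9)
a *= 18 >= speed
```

Transformed code:
y = y * acc
y = y - (a != a)
for j in a:
    a = speed[a]
a = a - 16 * a
y = speed
if acc < speed:
    acc = 7
    log(9)
a = a * (18 >= speed)

a = a * (18 >= speed)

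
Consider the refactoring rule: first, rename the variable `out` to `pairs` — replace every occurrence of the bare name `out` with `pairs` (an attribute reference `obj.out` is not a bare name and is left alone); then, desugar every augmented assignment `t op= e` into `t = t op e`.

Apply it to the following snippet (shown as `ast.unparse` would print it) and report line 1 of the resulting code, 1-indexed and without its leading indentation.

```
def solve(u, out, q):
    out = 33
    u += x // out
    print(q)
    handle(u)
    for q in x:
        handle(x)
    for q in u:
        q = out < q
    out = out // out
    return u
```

Transformed code:
def solve(u, pairs, q):
    pairs = 33
    u = u + x // pairs
    print(q)
    handle(u)
    for q in x:
        handle(x)
    for q in u:
        q = pairs < q
    pairs = pairs // pairs
    return u

def solve(u, pairs, q):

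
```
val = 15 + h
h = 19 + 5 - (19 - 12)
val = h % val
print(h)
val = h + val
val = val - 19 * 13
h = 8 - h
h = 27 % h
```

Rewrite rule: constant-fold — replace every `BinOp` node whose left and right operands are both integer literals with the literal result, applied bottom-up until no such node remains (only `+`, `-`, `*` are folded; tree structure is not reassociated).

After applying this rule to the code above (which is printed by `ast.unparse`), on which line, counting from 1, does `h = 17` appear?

Transformed code:
val = 15 + h
h = 17
val = h % val
print(h)
val = h + val
val = val - 247
h = 8 - h
h = 27 % h

2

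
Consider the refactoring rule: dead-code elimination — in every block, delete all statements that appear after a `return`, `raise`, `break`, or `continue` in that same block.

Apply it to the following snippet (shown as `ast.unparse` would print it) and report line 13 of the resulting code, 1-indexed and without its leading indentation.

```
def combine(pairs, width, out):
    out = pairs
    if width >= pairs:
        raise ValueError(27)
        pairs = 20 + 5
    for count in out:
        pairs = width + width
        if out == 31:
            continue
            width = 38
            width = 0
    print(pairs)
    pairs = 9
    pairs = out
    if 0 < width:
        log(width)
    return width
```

Transformed code:
def combine(pairs, width, out):
    out = pairs
    if width >= pairs:
        raise ValueError(27)
    for count in out:
        pairs = width + width
        if out == 31:
            continue
    print(pairs)
    pairs = 9
    pairs = out
    if 0 < width:
        log(width)
    return width

log(width)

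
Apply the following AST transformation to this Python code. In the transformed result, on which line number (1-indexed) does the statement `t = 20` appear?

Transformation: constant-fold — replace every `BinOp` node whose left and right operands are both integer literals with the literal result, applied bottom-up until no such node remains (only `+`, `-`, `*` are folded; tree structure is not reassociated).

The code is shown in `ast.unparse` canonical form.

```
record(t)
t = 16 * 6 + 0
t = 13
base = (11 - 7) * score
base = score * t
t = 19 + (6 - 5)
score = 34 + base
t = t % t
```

Transformed code:
record(t)
t = 96
t = 13
base = 4 * score
base = score * t
t = 20
score = 34 + base
t = t % t

6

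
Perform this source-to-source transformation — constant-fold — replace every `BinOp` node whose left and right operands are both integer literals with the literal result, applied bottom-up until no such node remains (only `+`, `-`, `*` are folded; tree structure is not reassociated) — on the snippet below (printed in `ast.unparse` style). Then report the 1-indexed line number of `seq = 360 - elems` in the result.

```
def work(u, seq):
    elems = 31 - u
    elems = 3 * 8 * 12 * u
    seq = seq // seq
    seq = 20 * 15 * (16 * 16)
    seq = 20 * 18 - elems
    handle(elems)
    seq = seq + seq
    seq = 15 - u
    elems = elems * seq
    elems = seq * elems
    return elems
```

Transformed code:
def work(u, seq):
    elems = 31 - u
    elems = 288 * u
    seq = seq // seq
    seq = 76800
    seq = 360 - elems
    handle(elems)
    seq = seq + seq
    seq = 15 - u
    elems = elems * seq
    elems = seq * elems
    return elems

6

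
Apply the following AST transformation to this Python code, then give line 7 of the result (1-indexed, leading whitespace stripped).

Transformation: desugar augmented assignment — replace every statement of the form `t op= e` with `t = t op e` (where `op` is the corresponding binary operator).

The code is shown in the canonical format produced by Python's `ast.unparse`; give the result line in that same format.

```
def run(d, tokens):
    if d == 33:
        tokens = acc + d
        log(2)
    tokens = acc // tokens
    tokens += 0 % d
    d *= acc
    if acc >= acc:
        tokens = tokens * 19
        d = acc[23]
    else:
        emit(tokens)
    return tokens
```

Transformed code:
def run(d, tokens):
    if d == 33:
        tokens = acc + d
        log(2)
    tokens = acc // tokens
    tokens = tokens + 0 % d
    d = d * acc
    if acc >= acc:
        tokens = tokens * 19
        d = acc[23]
    else:
        emit(tokens)
    return tokens

d = d * acc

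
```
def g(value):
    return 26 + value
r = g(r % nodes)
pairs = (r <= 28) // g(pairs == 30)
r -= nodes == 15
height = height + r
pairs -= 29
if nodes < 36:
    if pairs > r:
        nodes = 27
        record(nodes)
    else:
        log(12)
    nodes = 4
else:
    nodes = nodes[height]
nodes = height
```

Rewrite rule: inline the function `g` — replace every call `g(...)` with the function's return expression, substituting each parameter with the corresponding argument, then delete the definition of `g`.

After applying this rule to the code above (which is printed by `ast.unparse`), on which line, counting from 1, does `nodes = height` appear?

Transformed code:
r = 26 + r % nodes
pairs = (r <= 28) // (26 + (pairs == 30))
r -= nodes == 15
height = height + r
pairs -= 29
if nodes < 36:
    if pairs > r:
        nodes = 27
        record(nodes)
    else:
        log(12)
    nodes = 4
else:
    nodes = nodes[height]
nodes = height

15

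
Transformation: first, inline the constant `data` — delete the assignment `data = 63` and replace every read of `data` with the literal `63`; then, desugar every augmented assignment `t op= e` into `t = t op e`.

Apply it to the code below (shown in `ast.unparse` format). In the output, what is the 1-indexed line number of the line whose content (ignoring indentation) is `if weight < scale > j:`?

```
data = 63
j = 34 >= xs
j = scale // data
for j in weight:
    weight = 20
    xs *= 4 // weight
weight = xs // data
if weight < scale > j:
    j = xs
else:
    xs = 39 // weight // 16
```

7

Transformed code:
j = 34 >= xs
j = scale // 63
for j in weight:
    weight = 20
    xs = xs * (4 // weight)
weight = xs // 63
if weight < scale > j:
    j = xs
else:
    xs = 39 // weight // 16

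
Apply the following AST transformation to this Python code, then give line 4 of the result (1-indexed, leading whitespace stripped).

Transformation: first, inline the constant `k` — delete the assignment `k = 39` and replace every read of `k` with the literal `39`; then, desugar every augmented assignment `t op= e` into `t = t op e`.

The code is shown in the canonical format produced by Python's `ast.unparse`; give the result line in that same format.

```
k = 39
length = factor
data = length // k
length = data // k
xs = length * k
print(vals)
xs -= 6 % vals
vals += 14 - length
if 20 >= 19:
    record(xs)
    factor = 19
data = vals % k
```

xs = length * 39

Transformed code:
length = factor
data = length // 39
length = data // 39
xs = length * 39
print(vals)
xs = xs - 6 % vals
vals = vals + (14 - length)
if 20 >= 19:
    record(xs)
    factor = 19
data = vals % 39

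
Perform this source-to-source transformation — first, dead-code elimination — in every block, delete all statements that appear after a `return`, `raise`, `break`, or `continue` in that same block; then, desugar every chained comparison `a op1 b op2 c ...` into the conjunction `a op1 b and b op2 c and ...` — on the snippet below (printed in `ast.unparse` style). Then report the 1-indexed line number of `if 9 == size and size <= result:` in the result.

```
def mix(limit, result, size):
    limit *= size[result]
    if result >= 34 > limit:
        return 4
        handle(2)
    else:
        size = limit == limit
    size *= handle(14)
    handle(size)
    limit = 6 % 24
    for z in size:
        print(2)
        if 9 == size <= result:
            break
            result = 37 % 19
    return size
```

12

Transformed code:
def mix(limit, result, size):
    limit *= size[result]
    if result >= 34 and 34 > limit:
        return 4
    else:
        size = limit == limit
    size *= handle(14)
    handle(size)
    limit = 6 % 24
    for z in size:
        print(2)
        if 9 == size and size <= result:
            break
    return size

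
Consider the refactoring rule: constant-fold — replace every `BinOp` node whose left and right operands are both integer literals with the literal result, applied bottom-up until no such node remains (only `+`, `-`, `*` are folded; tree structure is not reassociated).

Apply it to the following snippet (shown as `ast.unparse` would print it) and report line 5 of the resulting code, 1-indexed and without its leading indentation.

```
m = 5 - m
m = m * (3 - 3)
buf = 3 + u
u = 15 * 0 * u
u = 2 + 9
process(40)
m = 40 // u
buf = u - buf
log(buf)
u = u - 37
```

Transformed code:
m = 5 - m
m = m * 0
buf = 3 + u
u = 0 * u
u = 11
process(40)
m = 40 // u
buf = u - buf
log(buf)
u = u - 37

u = 11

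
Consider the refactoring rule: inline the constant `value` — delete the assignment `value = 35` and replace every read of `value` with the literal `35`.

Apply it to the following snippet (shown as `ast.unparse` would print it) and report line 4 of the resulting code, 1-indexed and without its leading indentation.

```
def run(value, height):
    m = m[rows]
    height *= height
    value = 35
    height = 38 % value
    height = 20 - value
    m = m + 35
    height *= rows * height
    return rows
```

height = 38 % 35

Transformed code:
def run(value, height):
    m = m[rows]
    height *= height
    height = 38 % 35
    height = 20 - 35
    m = m + 35
    height *= rows * height
    return rows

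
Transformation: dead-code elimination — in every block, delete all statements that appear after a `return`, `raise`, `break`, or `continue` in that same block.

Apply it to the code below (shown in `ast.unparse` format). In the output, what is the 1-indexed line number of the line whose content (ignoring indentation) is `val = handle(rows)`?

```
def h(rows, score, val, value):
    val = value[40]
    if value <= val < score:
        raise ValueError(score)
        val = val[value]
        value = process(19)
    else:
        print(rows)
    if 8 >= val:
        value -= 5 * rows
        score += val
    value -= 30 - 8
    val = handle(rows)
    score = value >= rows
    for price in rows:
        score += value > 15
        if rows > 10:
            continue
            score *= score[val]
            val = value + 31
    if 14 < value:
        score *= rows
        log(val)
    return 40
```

11

Transformed code:
def h(rows, score, val, value):
    val = value[40]
    if value <= val < score:
        raise ValueError(score)
    else:
        print(rows)
    if 8 >= val:
        value -= 5 * rows
        score += val
    value -= 30 - 8
    val = handle(rows)
    score = value >= rows
    for price in rows:
        score += value > 15
        if rows > 10:
            continue
    if 14 < value:
        score *= rows
        log(val)
    return 40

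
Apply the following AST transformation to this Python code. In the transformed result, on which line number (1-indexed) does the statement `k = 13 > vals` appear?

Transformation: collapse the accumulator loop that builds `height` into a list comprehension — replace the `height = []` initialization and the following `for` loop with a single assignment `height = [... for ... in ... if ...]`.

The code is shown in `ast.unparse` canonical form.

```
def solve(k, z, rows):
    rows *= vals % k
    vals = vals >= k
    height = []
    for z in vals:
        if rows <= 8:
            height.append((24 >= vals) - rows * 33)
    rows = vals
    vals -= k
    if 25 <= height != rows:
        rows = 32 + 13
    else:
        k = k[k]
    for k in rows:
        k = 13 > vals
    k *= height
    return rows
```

Transformed code:
def solve(k, z, rows):
    rows *= vals % k
    vals = vals >= k
    height = [(24 >= vals) - rows * 33 for z in vals if rows <= 8]
    rows = vals
    vals -= k
    if 25 <= height != rows:
        rows = 32 + 13
    else:
        k = k[k]
    for k in rows:
        k = 13 > vals
    k *= height
    return rows

12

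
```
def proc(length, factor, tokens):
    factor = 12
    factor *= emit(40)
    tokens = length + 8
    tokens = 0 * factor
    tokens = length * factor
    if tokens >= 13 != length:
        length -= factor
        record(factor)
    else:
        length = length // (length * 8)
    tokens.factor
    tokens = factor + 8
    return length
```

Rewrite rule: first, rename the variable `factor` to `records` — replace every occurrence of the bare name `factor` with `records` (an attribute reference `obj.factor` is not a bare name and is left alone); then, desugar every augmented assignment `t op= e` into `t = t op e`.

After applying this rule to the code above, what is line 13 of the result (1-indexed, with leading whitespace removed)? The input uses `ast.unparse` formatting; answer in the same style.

tokens = records + 8

Transformed code:
def proc(length, records, tokens):
    records = 12
    records = records * emit(40)
    tokens = length + 8
    tokens = 0 * records
    tokens = length * records
    if tokens >= 13 != length:
        length = length - records
        record(records)
    else:
        length = length // (length * 8)
    tokens.factor
    tokens = records + 8
    return length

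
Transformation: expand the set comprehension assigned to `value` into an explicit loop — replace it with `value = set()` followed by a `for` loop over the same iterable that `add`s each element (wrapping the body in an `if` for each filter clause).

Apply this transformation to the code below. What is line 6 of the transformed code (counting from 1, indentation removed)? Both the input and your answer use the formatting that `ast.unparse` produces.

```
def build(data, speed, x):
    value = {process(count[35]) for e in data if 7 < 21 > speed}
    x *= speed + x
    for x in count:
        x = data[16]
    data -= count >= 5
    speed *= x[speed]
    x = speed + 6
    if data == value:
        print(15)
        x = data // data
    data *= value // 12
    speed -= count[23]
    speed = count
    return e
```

x *= speed + x

Transformed code:
def build(data, speed, x):
    value = set()
    for e in data:
        if 7 < 21 > speed:
            value.add(process(count[35]))
    x *= speed + x
    for x in count:
        x = data[16]
    data -= count >= 5
    speed *= x[speed]
    x = speed + 6
    if data == value:
        print(15)
        x = data // data
    data *= value // 12
    speed -= count[23]
    speed = count
    return e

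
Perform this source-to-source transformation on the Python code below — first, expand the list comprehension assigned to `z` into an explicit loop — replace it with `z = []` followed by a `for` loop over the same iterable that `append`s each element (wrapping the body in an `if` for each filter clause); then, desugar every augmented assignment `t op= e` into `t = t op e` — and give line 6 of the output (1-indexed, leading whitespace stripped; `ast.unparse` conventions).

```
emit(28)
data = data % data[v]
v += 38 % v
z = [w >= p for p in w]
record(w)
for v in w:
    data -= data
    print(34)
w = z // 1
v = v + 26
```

z.append(w >= p)

Transformed code:
emit(28)
data = data % data[v]
v = v + 38 % v
z = []
for p in w:
    z.append(w >= p)
record(w)
for v in w:
    data = data - data
    print(34)
w = z // 1
v = v + 26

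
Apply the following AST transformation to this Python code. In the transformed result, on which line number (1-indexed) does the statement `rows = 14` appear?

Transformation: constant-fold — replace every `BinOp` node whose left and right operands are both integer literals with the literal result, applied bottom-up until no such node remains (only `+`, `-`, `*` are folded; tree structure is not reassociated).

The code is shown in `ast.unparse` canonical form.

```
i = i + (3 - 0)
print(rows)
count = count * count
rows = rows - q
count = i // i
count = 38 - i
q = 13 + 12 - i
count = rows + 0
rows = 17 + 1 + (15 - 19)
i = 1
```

Transformed code:
i = i + 3
print(rows)
count = count * count
rows = rows - q
count = i // i
count = 38 - i
q = 25 - i
count = rows + 0
rows = 14
i = 1

9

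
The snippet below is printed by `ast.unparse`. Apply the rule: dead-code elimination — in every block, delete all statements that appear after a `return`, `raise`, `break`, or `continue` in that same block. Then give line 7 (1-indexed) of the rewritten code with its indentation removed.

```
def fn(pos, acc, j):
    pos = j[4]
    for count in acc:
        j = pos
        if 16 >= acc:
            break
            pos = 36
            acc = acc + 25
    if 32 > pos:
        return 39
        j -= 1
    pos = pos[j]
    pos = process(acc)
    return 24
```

if 32 > pos:

Transformed code:
def fn(pos, acc, j):
    pos = j[4]
    for count in acc:
        j = pos
        if 16 >= acc:
            break
    if 32 > pos:
        return 39
    pos = pos[j]
    pos = process(acc)
    return 24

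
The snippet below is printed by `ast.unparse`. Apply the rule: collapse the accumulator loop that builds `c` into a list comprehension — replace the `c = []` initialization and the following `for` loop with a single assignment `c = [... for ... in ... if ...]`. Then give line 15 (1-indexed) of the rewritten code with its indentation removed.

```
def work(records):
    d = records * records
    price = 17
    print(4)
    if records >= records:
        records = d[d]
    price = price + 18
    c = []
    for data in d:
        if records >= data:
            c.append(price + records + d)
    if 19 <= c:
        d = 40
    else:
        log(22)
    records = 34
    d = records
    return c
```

Transformed code:
def work(records):
    d = records * records
    price = 17
    print(4)
    if records >= records:
        records = d[d]
    price = price + 18
    c = [price + records + d for data in d if records >= data]
    if 19 <= c:
        d = 40
    else:
        log(22)
    records = 34
    d = records
    return c

return c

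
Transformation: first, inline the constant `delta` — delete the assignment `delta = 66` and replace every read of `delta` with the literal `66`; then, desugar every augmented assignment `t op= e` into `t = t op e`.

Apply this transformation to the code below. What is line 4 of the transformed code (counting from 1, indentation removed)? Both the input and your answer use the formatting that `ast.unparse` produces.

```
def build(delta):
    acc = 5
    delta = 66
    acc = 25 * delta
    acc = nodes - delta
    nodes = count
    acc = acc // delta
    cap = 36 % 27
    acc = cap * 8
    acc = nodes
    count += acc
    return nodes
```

acc = nodes - 66

Transformed code:
def build(delta):
    acc = 5
    acc = 25 * 66
    acc = nodes - 66
    nodes = count
    acc = acc // 66
    cap = 36 % 27
    acc = cap * 8
    acc = nodes
    count = count + acc
    return nodes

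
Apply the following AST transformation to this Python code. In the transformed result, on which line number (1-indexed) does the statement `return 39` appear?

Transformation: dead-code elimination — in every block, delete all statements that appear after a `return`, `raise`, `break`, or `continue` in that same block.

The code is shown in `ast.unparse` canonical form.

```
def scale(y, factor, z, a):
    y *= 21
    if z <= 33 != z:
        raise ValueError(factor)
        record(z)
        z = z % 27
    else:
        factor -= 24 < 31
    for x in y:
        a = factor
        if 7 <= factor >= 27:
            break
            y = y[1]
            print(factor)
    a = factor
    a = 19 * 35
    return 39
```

Transformed code:
def scale(y, factor, z, a):
    y *= 21
    if z <= 33 != z:
        raise ValueError(factor)
    else:
        factor -= 24 < 31
    for x in y:
        a = factor
        if 7 <= factor >= 27:
            break
    a = factor
    a = 19 * 35
    return 39

13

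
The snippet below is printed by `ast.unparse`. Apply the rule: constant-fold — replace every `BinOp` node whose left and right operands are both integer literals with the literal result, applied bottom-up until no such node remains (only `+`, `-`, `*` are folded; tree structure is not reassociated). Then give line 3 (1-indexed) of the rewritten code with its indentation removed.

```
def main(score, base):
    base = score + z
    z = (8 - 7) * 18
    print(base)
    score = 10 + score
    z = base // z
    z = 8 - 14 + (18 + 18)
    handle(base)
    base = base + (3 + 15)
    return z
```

Transformed code:
def main(score, base):
    base = score + z
    z = 18
    print(base)
    score = 10 + score
    z = base // z
    z = 30
    handle(base)
    base = base + 18
    return z

z = 18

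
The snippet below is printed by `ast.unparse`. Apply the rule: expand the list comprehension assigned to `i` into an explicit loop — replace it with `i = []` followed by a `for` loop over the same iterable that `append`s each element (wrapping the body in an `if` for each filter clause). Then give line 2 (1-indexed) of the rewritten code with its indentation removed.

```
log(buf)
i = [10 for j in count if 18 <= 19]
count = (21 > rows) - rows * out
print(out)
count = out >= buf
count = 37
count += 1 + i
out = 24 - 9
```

i = []

Transformed code:
log(buf)
i = []
for j in count:
    if 18 <= 19:
        i.append(10)
count = (21 > rows) - rows * out
print(out)
count = out >= buf
count = 37
count += 1 + i
out = 24 - 9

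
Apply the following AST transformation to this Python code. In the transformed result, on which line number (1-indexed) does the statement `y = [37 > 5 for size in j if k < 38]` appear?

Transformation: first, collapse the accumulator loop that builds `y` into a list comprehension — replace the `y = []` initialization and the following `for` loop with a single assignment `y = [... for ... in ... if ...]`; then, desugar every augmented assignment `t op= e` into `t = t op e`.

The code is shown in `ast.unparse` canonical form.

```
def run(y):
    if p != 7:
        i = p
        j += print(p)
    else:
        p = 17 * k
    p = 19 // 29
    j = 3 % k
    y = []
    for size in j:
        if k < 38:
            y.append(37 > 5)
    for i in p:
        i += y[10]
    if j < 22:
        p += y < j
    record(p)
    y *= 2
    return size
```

Transformed code:
def run(y):
    if p != 7:
        i = p
        j = j + print(p)
    else:
        p = 17 * k
    p = 19 // 29
    j = 3 % k
    y = [37 > 5 for size in j if k < 38]
    for i in p:
        i = i + y[10]
    if j < 22:
        p = p + (y < j)
    record(p)
    y = y * 2
    return size

9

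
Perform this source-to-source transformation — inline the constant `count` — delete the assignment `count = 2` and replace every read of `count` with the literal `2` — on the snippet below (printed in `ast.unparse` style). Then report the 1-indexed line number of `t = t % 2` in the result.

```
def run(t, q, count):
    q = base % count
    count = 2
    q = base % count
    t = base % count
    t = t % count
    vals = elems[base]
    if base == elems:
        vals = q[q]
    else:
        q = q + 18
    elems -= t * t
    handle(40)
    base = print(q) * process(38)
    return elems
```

Transformed code:
def run(t, q, count):
    q = base % 2
    q = base % 2
    t = base % 2
    t = t % 2
    vals = elems[base]
    if base == elems:
        vals = q[q]
    else:
        q = q + 18
    elems -= t * t
    handle(40)
    base = print(q) * process(38)
    return elems

5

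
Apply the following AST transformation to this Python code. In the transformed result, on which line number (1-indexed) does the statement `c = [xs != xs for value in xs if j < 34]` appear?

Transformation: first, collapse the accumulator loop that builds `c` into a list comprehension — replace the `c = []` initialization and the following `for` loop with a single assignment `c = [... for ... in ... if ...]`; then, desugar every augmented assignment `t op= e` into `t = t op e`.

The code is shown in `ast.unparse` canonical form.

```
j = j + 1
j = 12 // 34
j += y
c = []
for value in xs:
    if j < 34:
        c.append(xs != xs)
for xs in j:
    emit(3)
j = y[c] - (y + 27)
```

Transformed code:
j = j + 1
j = 12 // 34
j = j + y
c = [xs != xs for value in xs if j < 34]
for xs in j:
    emit(3)
j = y[c] - (y + 27)

4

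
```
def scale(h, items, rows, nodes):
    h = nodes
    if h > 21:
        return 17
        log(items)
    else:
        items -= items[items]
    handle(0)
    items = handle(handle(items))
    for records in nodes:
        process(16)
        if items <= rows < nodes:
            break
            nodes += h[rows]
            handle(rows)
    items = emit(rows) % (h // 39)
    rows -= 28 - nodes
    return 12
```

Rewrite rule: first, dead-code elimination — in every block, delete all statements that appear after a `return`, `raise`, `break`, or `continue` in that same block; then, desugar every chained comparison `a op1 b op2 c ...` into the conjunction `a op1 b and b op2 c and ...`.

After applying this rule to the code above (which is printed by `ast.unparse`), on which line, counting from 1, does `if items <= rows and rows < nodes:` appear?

11

Transformed code:
def scale(h, items, rows, nodes):
    h = nodes
    if h > 21:
        return 17
    else:
        items -= items[items]
    handle(0)
    items = handle(handle(items))
    for records in nodes:
        process(16)
        if items <= rows and rows < nodes:
            break
    items = emit(rows) % (h // 39)
    rows -= 28 - nodes
    return 12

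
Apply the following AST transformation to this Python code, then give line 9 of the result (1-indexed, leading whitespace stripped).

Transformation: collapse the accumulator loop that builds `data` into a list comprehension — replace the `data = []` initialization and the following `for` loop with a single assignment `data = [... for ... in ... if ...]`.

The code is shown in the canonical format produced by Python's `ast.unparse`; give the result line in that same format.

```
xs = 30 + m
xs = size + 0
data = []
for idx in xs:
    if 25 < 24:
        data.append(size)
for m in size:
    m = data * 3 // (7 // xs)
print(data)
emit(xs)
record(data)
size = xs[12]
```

Transformed code:
xs = 30 + m
xs = size + 0
data = [size for idx in xs if 25 < 24]
for m in size:
    m = data * 3 // (7 // xs)
print(data)
emit(xs)
record(data)
size = xs[12]

size = xs[12]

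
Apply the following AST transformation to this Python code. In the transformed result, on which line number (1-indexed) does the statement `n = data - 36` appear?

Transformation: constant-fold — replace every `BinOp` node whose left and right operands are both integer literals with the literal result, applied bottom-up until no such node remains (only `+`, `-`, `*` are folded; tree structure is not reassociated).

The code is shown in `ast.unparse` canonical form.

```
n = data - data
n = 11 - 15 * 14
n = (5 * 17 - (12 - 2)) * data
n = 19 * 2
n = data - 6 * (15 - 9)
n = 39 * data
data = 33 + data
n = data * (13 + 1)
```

Transformed code:
n = data - data
n = -199
n = 75 * data
n = 38
n = data - 36
n = 39 * data
data = 33 + data
n = data * 14

5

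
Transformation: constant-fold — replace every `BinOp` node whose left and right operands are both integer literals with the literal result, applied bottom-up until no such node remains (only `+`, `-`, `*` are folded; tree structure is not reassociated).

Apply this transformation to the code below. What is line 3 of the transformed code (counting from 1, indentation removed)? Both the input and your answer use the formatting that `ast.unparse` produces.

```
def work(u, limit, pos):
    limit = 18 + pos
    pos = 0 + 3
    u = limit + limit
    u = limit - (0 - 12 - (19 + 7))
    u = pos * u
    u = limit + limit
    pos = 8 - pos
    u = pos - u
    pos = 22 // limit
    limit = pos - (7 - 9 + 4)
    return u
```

pos = 3

Transformed code:
def work(u, limit, pos):
    limit = 18 + pos
    pos = 3
    u = limit + limit
    u = limit - -38
    u = pos * u
    u = limit + limit
    pos = 8 - pos
    u = pos - u
    pos = 22 // limit
    limit = pos - 2
    return u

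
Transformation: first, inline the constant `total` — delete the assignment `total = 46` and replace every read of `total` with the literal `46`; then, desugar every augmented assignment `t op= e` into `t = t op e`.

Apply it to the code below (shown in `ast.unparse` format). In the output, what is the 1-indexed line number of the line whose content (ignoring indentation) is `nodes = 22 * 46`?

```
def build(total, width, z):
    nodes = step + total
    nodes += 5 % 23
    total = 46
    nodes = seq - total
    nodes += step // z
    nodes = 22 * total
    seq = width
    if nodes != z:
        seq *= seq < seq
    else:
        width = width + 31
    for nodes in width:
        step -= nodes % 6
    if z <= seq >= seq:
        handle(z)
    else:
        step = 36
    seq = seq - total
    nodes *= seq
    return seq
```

6

Transformed code:
def build(total, width, z):
    nodes = step + 46
    nodes = nodes + 5 % 23
    nodes = seq - 46
    nodes = nodes + step // z
    nodes = 22 * 46
    seq = width
    if nodes != z:
        seq = seq * (seq < seq)
    else:
        width = width + 31
    for nodes in width:
        step = step - nodes % 6
    if z <= seq >= seq:
        handle(z)
    else:
        step = 36
    seq = seq - 46
    nodes = nodes * seq
    return seq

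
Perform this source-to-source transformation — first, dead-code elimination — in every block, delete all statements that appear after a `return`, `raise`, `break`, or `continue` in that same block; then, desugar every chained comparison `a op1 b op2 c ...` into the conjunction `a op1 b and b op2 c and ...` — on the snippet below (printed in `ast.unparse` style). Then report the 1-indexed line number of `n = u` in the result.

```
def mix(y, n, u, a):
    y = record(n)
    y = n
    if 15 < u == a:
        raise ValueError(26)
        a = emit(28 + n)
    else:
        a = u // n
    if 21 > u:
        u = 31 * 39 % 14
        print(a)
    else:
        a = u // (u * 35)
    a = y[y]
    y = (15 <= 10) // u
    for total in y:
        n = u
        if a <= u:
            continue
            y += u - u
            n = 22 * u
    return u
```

16

Transformed code:
def mix(y, n, u, a):
    y = record(n)
    y = n
    if 15 < u and u == a:
        raise ValueError(26)
    else:
        a = u // n
    if 21 > u:
        u = 31 * 39 % 14
        print(a)
    else:
        a = u // (u * 35)
    a = y[y]
    y = (15 <= 10) // u
    for total in y:
        n = u
        if a <= u:
            continue
    return u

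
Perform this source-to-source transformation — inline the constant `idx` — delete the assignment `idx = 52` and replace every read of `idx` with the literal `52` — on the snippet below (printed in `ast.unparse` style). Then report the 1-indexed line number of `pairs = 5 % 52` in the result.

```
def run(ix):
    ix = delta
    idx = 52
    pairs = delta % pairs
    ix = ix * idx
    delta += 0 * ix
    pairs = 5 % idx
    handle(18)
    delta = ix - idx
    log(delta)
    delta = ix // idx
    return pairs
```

Transformed code:
def run(ix):
    ix = delta
    pairs = delta % pairs
    ix = ix * 52
    delta += 0 * ix
    pairs = 5 % 52
    handle(18)
    delta = ix - 52
    log(delta)
    delta = ix // 52
    return pairs

6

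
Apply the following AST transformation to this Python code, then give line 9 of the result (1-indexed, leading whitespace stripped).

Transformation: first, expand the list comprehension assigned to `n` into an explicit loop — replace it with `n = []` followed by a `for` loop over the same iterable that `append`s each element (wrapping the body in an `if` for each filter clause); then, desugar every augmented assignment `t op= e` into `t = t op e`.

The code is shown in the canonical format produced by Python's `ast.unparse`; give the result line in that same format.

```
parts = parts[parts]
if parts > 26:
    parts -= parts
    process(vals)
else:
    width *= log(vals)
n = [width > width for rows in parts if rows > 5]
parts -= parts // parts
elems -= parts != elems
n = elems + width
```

if rows > 5:

Transformed code:
parts = parts[parts]
if parts > 26:
    parts = parts - parts
    process(vals)
else:
    width = width * log(vals)
n = []
for rows in parts:
    if rows > 5:
        n.append(width > width)
parts = parts - parts // parts
elems = elems - (parts != elems)
n = elems + width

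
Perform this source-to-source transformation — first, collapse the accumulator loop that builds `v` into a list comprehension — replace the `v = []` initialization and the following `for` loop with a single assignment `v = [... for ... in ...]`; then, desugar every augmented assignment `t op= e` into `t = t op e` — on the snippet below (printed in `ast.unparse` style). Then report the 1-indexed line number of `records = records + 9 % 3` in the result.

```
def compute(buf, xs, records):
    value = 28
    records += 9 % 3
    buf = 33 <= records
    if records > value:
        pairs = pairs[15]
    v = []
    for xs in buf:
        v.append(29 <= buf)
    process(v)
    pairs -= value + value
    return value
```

Transformed code:
def compute(buf, xs, records):
    value = 28
    records = records + 9 % 3
    buf = 33 <= records
    if records > value:
        pairs = pairs[15]
    v = [29 <= buf for xs in buf]
    process(v)
    pairs = pairs - (value + value)
    return value

3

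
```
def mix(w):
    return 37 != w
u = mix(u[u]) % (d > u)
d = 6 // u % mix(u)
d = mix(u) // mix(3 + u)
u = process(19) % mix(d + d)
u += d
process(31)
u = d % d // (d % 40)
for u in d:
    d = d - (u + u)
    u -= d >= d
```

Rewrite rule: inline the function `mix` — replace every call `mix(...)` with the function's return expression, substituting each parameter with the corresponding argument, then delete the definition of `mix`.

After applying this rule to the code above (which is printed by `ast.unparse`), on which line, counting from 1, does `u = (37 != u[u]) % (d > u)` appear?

1

Transformed code:
u = (37 != u[u]) % (d > u)
d = 6 // u % (37 != u)
d = (37 != u) // (37 != 3 + u)
u = process(19) % (37 != d + d)
u += d
process(31)
u = d % d // (d % 40)
for u in d:
    d = d - (u + u)
    u -= d >= d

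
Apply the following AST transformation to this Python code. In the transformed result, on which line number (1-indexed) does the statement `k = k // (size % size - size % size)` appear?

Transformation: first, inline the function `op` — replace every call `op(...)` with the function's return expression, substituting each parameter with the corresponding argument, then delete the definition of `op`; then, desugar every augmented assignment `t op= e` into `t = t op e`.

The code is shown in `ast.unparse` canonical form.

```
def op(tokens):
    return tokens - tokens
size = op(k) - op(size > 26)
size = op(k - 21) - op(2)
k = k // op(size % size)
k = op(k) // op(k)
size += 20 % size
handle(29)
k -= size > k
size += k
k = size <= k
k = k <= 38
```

3

Transformed code:
size = k - k - ((size > 26) - (size > 26))
size = k - 21 - (k - 21) - (2 - 2)
k = k // (size % size - size % size)
k = (k - k) // (k - k)
size = size + 20 % size
handle(29)
k = k - (size > k)
size = size + k
k = size <= k
k = k <= 38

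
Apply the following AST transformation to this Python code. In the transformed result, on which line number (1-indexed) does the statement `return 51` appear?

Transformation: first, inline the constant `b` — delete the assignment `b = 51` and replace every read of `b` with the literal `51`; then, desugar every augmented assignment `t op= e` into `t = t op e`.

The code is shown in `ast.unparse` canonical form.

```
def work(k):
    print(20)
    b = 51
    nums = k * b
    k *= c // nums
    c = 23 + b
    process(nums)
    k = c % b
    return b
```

8

Transformed code:
def work(k):
    print(20)
    nums = k * 51
    k = k * (c // nums)
    c = 23 + 51
    process(nums)
    k = c % 51
    return 51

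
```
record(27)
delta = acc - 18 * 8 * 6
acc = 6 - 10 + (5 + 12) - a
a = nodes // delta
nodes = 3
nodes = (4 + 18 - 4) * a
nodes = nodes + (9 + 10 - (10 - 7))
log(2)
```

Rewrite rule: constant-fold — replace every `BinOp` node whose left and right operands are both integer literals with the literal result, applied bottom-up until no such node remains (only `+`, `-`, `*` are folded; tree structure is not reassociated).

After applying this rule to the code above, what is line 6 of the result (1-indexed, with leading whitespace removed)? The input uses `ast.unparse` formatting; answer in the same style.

Transformed code:
record(27)
delta = acc - 864
acc = 13 - a
a = nodes // delta
nodes = 3
nodes = 18 * a
nodes = nodes + 16
log(2)

nodes = 18 * a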